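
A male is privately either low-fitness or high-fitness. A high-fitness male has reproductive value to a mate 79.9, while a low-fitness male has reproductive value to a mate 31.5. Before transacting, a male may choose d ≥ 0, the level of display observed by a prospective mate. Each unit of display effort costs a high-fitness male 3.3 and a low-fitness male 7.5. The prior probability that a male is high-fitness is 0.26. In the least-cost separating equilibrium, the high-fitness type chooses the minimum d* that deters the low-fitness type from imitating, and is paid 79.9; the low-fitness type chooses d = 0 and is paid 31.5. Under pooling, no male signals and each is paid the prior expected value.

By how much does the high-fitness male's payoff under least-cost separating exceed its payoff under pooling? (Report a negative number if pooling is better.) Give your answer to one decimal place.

14.5

Least-cost separating signal: d* solves 31.5 = 79.9 − 7.5·d*, so d* = (79.9 − 31.5)/7.5 ≈ 6.4533.
High-fitness type's separating payoff: 79.9 − 3.3 × d* = 79.9 − 3.3 × (79.9 − 31.5)/7.5 = 79.9 − 159.72/7.5 = 58.604.
Pooling payoff: 0.26 × 79.9 + 0.74 × 31.5 = 44.084.
Difference: 58.604 − 44.084 = 14.52, i.e. 14.5 to one decimal place.
The high-fitness type prefers to separate.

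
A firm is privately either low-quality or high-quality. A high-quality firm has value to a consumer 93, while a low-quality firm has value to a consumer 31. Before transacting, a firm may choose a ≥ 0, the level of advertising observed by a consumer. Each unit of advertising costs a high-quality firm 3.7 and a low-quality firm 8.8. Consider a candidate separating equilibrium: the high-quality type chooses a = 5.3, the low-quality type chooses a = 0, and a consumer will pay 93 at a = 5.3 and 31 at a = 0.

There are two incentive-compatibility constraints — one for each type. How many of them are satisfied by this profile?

1

High-quality type: signal → 93 − 3.7 × 5.3 = 73.39; deviate to 0 → 31. IC holds (73.39 ≥ 31).
Low-quality type: stay at 0 → 31; mimic → 93 − 8.8 × 5.3 = 46.36. IC fails (31 < 46.36).
1 of 2 constraints hold, so this profile is not an equilibrium.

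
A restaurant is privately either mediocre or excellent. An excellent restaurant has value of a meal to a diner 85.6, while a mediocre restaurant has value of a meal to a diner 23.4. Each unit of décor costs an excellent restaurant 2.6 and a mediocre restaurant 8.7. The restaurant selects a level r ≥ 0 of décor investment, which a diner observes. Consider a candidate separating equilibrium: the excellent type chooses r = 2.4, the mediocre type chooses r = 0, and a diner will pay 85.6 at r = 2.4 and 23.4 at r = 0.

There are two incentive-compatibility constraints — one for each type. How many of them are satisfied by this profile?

1

Excellent type: signal → 85.6 − 2.6 × 2.4 = 79.36; deviate to 0 → 23.4. IC holds (79.36 ≥ 23.4).
Mediocre type: stay at 0 → 23.4; mimic → 85.6 − 8.7 × 2.4 = 64.72. IC fails (23.4 < 64.72).
1 of 2 constraints hold, so this profile is not an equilibrium.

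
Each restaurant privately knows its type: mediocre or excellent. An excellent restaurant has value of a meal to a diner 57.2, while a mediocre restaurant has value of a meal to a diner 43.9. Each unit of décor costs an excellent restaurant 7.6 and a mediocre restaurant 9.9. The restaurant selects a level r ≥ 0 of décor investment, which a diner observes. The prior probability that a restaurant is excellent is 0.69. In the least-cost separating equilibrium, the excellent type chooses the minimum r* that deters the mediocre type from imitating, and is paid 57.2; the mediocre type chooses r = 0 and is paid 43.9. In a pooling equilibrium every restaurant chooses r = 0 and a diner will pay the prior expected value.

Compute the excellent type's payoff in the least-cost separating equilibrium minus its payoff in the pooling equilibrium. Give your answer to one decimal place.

Least-cost separating signal: r* solves 43.9 = 57.2 − 9.9·r*, so r* = (57.2 − 43.9)/9.9 ≈ 1.3434.
Excellent type's separating payoff: 57.2 − 7.6 × r* = 57.2 − 7.6 × (57.2 − 43.9)/9.9 = 57.2 − 101.08/9.9 ≈ 46.990.
Pooling payoff: 0.69 × 57.2 + 0.31 × 43.9 = 53.077.
Difference: 46.990 − 53.077 = -6.087, i.e. -6.1 to one decimal place.
The excellent type would prefer the pooling outcome.

-6.1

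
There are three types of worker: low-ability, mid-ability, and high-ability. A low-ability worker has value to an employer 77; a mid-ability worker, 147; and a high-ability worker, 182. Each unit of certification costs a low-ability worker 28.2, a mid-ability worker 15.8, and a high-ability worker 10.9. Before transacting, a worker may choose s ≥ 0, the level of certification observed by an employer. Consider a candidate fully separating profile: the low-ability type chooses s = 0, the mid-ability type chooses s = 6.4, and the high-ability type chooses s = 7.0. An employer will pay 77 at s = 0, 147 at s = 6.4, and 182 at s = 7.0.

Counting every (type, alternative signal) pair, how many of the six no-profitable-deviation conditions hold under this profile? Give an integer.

Low-ability (own payoff 77): to s=6.4 gives 147 − 28.2×6.4 = -33.48 → no gain ✓; to s=7.0 gives 182 − 28.2×7.0 = -15.4 → no gain ✓.
High-ability (own payoff 182 − 10.9×7.0 = 105.7): to s=0 gives 77 → no gain ✓; to s=6.4 gives 147 − 10.9×6.4 = 77.24 → no gain ✓.
Mid-ability (own payoff 147 − 15.8×6.4 = 45.88): to s=0 gives 77 → profitable ✗; to s=7.0 gives 182 − 15.8×7.0 = 71.4 → profitable ✗.
4 of the 6 constraints hold; not an equilibrium.

4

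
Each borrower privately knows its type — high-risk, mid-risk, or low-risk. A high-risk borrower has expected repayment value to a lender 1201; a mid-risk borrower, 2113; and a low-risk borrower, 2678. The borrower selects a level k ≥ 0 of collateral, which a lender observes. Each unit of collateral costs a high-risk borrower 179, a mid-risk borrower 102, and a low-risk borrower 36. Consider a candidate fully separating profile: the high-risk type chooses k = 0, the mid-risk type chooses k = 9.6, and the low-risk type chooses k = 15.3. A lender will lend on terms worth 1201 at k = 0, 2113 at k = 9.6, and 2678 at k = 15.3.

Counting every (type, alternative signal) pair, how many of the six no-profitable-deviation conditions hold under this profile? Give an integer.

5

Low-risk (own payoff 2678 − 36×15.3 = 2127.2): to k=0 gives 1201 → no gain ✓; to k=9.6 gives 2113 − 36×9.6 = 1767.4 → no gain ✓.
Mid-risk (own payoff 2113 − 102×9.6 = 1133.8): to k=0 gives 1201 → profitable ✗; to k=15.3 gives 2678 − 102×15.3 = 1117.4 → no gain ✓.
High-risk (own payoff 1201): to k=9.6 gives 2113 − 179×9.6 = 394.6 → no gain ✓; to k=15.3 gives 2678 − 179×15.3 = -60.7 → no gain ✓.
5 of the 6 constraints hold; not an equilibrium.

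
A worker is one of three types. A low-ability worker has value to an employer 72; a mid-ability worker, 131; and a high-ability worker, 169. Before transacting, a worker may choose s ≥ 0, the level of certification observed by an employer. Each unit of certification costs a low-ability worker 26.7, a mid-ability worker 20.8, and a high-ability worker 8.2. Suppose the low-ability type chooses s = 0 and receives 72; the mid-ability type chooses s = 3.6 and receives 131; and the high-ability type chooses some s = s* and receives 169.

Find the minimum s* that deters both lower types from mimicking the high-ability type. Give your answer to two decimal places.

Mid-ability type (on-path payoff 131 − 20.8×3.6 = 56.12) won't mimic when 56.12 ≥ 169 − 20.8·s*, i.e. s* ≥ 5.43.
Low-ability type (on-path payoff 72) won't mimic when 72 ≥ 169 − 26.7·s*, i.e. s* ≥ 3.63.
Both must hold, so s* = max(3.63, 5.43) = 5.43. The mid-ability type's constraint binds.

5.43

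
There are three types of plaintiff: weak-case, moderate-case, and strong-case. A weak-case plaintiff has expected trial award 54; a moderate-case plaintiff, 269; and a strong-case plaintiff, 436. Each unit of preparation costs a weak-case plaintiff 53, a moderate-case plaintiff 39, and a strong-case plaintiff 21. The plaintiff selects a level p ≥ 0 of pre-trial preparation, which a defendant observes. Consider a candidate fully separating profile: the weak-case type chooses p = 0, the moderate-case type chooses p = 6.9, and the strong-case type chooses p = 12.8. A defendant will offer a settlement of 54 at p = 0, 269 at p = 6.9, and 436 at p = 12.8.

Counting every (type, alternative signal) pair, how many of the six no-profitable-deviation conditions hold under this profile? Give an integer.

Strong-case (own payoff 436 − 21×12.8 = 167.2): to p=0 gives 54 → no gain ✓; to p=6.9 gives 269 − 21×6.9 = 124.1 → no gain ✓.
Weak-case (own payoff 54): to p=6.9 gives 269 − 53×6.9 = -96.7 → no gain ✓; to p=12.8 gives 436 − 53×12.8 = -242.4 → no gain ✓.
Moderate-case (own payoff 269 − 39×6.9 = -0.1): to p=0 gives 54 → profitable ✗; to p=12.8 gives 436 − 39×12.8 = -63.2 → no gain ✓.
5 of the 6 constraints hold; not an equilibrium.

5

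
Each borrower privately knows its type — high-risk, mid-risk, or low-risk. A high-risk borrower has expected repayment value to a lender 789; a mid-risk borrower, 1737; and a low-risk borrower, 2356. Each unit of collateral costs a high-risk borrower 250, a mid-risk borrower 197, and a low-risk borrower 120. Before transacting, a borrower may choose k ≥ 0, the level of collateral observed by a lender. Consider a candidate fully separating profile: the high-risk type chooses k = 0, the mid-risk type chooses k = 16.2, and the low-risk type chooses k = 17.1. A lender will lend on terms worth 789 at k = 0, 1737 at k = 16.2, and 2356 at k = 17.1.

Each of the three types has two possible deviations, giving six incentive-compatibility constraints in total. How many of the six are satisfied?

3

Mid-risk (own payoff 1737 − 197×16.2 = -1454.4): to k=0 gives 789 → profitable ✗; to k=17.1 gives 2356 − 197×17.1 = -1012.7 → profitable ✗.
Low-risk (own payoff 2356 − 120×17.1 = 304): to k=0 gives 789 → profitable ✗; to k=16.2 gives 1737 − 120×16.2 = -207 → no gain ✓.
High-risk (own payoff 789): to k=16.2 gives 1737 − 250×16.2 = -2313 → no gain ✓; to k=17.1 gives 2356 − 250×17.1 = -1919 → no gain ✓.
3 of the 6 constraints hold; not an equilibrium.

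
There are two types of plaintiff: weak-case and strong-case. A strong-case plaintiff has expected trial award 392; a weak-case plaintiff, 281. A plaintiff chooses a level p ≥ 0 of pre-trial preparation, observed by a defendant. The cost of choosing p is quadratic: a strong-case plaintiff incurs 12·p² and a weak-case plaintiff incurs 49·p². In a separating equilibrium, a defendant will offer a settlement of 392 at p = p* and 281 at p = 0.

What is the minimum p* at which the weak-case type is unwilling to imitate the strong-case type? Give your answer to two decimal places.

1.51

The weak-case type at p = 0 receives 281; imitating at p* yields 392 − 49·p*².
Indifference: 281 = 392 − 49·p*², so p*² = (392 − 281) / 49 ≈ 2.2653.
p* = √2.2653 ≈ 1.51.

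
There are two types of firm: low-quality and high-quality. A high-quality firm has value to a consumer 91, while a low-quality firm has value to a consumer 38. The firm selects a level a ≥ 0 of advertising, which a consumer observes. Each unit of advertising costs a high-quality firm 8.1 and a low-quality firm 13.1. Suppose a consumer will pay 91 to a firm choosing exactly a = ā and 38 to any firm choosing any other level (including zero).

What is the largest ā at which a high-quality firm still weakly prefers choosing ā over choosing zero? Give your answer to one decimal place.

Choosing ā yields the high-quality type 91 − 8.1·ā; choosing zero yields 38.
The high-quality type is indifferent at 91 − 8.1·ā = 38, i.e. ā = (91 − 38) / 8.1 ≈ 6.5.
For any ā above 6.5 the high-quality type would rather pool at zero, so separation collapses.

6.5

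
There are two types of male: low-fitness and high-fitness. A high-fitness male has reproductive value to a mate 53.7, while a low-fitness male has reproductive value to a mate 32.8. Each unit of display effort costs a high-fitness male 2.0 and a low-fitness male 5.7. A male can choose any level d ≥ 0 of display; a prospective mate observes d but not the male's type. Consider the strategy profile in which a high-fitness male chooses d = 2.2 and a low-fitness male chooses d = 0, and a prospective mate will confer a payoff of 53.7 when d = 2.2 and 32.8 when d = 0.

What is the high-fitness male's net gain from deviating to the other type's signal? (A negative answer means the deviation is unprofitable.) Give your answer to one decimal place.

Playing d = 2.2 the high-fitness male receives 53.7 − 2.0 × 2.2 = 49.3.
Deviating to d = 0 yields 32.8 instead.
Gain from deviating: 32.8 − 49.3 = -16.5.
The gain is negative, so the high-fitness type's incentive-compatibility constraint is satisfied.

-16.5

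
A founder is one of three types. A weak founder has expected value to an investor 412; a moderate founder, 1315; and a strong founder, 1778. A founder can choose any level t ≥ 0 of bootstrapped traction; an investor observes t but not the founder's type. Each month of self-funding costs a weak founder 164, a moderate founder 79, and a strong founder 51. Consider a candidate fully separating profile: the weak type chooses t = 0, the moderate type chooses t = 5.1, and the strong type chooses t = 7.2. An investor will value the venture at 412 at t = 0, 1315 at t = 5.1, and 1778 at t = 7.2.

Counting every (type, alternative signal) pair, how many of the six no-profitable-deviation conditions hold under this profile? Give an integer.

Moderate (own payoff 1315 − 79×5.1 = 912.1): to t=0 gives 412 → no gain ✓; to t=7.2 gives 1778 − 79×7.2 = 1209.2 → profitable ✗.
Strong (own payoff 1778 − 51×7.2 = 1410.8): to t=0 gives 412 → no gain ✓; to t=5.1 gives 1315 − 51×5.1 = 1054.9 → no gain ✓.
Weak (own payoff 412): to t=5.1 gives 1315 − 164×5.1 = 478.6 → profitable ✗; to t=7.2 gives 1778 − 164×7.2 = 597.2 → profitable ✗.
3 of the 6 constraints hold; not an equilibrium.

3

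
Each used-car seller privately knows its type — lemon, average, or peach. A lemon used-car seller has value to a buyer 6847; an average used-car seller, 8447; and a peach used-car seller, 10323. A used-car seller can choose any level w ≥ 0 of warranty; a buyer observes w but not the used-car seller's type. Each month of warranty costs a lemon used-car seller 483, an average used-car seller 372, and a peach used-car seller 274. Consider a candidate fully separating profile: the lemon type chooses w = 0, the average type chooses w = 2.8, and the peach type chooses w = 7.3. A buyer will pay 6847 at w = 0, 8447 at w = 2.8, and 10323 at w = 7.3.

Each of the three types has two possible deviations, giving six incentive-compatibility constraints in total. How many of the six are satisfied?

4

Peach (own payoff 10323 − 274×7.3 = 8322.8): to w=0 gives 6847 → no gain ✓; to w=2.8 gives 8447 − 274×2.8 = 7679.8 → no gain ✓.
Lemon (own payoff 6847): to w=2.8 gives 8447 − 483×2.8 = 7094.6 → profitable ✗; to w=7.3 gives 10323 − 483×7.3 = 6797.1 → no gain ✓.
Average (own payoff 8447 − 372×2.8 = 7405.4): to w=0 gives 6847 → no gain ✓; to w=7.3 gives 10323 − 372×7.3 = 7607.4 → profitable ✗.
4 of the 6 constraints hold; not an equilibrium.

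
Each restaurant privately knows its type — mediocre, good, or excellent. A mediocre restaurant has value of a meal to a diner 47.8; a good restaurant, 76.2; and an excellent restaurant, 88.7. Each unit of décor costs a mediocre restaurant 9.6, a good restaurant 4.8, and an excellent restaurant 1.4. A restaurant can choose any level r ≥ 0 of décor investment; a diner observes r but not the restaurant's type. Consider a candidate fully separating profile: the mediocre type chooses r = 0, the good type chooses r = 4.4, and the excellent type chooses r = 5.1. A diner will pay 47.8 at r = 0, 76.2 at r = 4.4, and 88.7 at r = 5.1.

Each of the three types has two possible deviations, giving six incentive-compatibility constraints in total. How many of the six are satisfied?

5

Excellent (own payoff 88.7 − 1.4×5.1 = 81.56): to r=0 gives 47.8 → no gain ✓; to r=4.4 gives 76.2 − 1.4×4.4 = 70.04 → no gain ✓.
Mediocre (own payoff 47.8): to r=4.4 gives 76.2 − 9.6×4.4 = 33.96 → no gain ✓; to r=5.1 gives 88.7 − 9.6×5.1 = 39.74 → no gain ✓.
Good (own payoff 76.2 − 4.8×4.4 = 55.08): to r=0 gives 47.8 → no gain ✓; to r=5.1 gives 88.7 − 4.8×5.1 = 64.22 → profitable ✗.
5 of the 6 constraints hold; not an equilibrium.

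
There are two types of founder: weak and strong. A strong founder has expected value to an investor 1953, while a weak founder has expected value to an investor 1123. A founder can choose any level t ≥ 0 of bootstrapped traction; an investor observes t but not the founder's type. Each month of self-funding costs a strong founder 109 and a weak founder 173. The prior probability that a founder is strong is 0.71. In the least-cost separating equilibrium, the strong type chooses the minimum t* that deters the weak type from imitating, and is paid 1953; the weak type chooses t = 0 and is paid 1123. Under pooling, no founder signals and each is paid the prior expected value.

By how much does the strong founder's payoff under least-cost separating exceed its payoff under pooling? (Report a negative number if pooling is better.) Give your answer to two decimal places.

-282.25

Least-cost separating signal: t* solves 1123 = 1953 − 173·t*, so t* = (1953 − 1123)/173 ≈ 4.7977.
Strong type's separating payoff: 1953 − 109 × t* = 1953 − 109 × (1953 − 1123)/173 = 1953 − 90470/173 ≈ 1430.0520.
Pooling payoff: 0.71 × 1953 + 0.29 × 1123 = 1712.3.
Difference: 1430.0520 − 1712.3 = -282.248, i.e. -282.25 to two decimal places.
The strong type would prefer the pooling outcome.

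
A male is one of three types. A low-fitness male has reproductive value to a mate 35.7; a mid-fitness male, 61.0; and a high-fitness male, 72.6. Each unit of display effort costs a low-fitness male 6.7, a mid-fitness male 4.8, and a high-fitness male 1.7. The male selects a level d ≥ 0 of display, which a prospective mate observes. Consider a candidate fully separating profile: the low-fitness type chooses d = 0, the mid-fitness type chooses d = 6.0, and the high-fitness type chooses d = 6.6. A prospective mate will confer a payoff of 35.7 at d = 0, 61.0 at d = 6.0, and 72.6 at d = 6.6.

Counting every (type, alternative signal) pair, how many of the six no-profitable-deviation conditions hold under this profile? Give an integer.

4

Mid-fitness (own payoff 61.0 − 4.8×6.0 = 32.2): to d=0 gives 35.7 → profitable ✗; to d=6.6 gives 72.6 − 4.8×6.6 = 40.92 → profitable ✗.
High-fitness (own payoff 72.6 − 1.7×6.6 = 61.38): to d=0 gives 35.7 → no gain ✓; to d=6.0 gives 61.0 − 1.7×6.0 = 50.8 → no gain ✓.
Low-fitness (own payoff 35.7): to d=6.0 gives 61.0 − 6.7×6.0 = 20.8 → no gain ✓; to d=6.6 gives 72.6 − 6.7×6.6 = 28.38 → no gain ✓.
4 of the 6 constraints hold; not an equilibrium.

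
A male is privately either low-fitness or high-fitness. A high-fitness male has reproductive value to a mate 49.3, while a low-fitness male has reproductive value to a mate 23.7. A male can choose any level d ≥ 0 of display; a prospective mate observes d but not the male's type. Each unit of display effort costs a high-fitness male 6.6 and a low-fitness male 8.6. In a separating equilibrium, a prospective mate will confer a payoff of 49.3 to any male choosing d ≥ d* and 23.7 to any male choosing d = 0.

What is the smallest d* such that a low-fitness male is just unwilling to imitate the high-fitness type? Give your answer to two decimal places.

2.98

A low-fitness male choosing d = 0 receives 23.7.
Imitating at d* instead would pay 49.3 at cost 8.6·d*, netting 49.3 − 8.6·d*.
Indifference: 23.7 = 49.3 − 8.6·d*, so d* = (49.3 − 23.7) / 8.6 ≈ 2.98.
At d* the low-fitness type's incentive constraint just binds; the high-fitness type strictly prefers d* since its per-unit cost is lower.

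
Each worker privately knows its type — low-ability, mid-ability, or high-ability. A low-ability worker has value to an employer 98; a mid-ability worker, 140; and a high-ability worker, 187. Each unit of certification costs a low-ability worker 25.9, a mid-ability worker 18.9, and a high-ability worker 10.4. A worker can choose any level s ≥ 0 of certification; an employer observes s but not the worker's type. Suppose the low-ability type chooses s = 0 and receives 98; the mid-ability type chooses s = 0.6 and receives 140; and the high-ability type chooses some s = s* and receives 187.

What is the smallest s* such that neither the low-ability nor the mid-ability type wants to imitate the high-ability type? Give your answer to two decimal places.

3.44

Low-ability type (on-path payoff 98) won't mimic when 98 ≥ 187 − 25.9·s*, i.e. s* ≥ 3.44.
Mid-ability type (on-path payoff 140 − 18.9×0.6 = 128.66) won't mimic when 128.66 ≥ 187 − 18.9·s*, i.e. s* ≥ 3.09.
Both must hold, so s* = max(3.44, 3.09) = 3.44. The low-ability type's constraint binds.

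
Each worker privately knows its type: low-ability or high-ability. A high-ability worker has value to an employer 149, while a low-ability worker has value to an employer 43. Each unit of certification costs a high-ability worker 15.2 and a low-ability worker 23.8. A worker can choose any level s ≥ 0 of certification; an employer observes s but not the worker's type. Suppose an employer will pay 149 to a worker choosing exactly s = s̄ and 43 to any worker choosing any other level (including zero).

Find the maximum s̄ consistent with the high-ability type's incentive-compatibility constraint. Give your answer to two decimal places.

Choosing s̄ yields the high-ability type 149 − 15.2·s̄; choosing zero yields 43.
The high-ability type is indifferent at 149 − 15.2·s̄ = 43, i.e. s̄ = (149 − 43) / 15.2 ≈ 6.97.
For any s̄ above 6.97 the high-ability type would rather pool at zero, so separation collapses.

6.97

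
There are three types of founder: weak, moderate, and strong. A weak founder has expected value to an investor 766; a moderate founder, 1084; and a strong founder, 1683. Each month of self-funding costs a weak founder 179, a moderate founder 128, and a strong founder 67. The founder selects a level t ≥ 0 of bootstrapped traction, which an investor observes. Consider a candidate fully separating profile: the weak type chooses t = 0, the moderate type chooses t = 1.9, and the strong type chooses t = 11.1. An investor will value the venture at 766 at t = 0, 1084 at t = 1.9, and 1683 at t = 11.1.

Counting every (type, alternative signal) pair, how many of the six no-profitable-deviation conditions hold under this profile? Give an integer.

5

Strong (own payoff 1683 − 67×11.1 = 939.3): to t=0 gives 766 → no gain ✓; to t=1.9 gives 1084 − 67×1.9 = 956.7 → profitable ✗.
Moderate (own payoff 1084 − 128×1.9 = 840.8): to t=0 gives 766 → no gain ✓; to t=11.1 gives 1683 − 128×11.1 = 262.2 → no gain ✓.
Weak (own payoff 766): to t=1.9 gives 1084 − 179×1.9 = 743.9 → no gain ✓; to t=11.1 gives 1683 − 179×11.1 = -303.9 → no gain ✓.
5 of the 6 constraints hold; not an equilibrium.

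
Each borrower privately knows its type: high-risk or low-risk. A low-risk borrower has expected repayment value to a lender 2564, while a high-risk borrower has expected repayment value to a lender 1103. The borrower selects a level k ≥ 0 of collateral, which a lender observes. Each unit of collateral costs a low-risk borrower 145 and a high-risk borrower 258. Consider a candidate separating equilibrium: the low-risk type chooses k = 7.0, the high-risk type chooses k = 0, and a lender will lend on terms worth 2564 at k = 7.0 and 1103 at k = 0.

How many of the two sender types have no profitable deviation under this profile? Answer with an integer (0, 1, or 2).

Low-risk type: signal → 2564 − 145 × 7.0 = 1549; deviate to 0 → 1103. IC holds (1549 ≥ 1103).
High-risk type: stay at 0 → 1103; mimic → 2564 − 258 × 7.0 = 758. IC holds (1103 ≥ 758).
2 of 2 constraints hold, so this is a separating equilibrium.

2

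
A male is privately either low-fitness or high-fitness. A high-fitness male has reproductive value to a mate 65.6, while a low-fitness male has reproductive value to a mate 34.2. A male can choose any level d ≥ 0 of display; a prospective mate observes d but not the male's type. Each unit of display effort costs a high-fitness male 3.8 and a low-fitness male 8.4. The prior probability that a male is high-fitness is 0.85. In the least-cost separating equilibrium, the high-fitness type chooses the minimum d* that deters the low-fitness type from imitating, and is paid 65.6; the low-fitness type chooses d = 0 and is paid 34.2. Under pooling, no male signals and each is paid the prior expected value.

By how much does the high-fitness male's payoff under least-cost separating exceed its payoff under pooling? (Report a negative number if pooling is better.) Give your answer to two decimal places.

Least-cost separating signal: d* solves 34.2 = 65.6 − 8.4·d*, so d* = (65.6 − 34.2)/8.4 ≈ 3.7381.
High-fitness type's separating payoff: 65.6 − 3.8 × d* = 65.6 − 3.8 × (65.6 − 34.2)/8.4 = 65.6 − 119.32/8.4 ≈ 51.3952.
Pooling payoff: 0.85 × 65.6 + 0.15 × 34.2 = 60.89.
Difference: 51.3952 − 60.89 = -9.4948, i.e. -9.49 to two decimal places.
The high-fitness type would prefer the pooling outcome.

-9.49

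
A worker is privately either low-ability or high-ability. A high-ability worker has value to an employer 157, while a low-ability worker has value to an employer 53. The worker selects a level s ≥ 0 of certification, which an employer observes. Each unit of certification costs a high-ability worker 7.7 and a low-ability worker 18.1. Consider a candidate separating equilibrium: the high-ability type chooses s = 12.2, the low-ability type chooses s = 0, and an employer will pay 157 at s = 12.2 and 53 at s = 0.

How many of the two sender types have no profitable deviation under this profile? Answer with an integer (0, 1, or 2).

Low-ability type: stay at 0 → 53; mimic → 157 − 18.1 × 12.2 = -63.82. IC holds (53 ≥ -63.82).
High-ability type: signal → 157 − 7.7 × 12.2 = 63.06; deviate to 0 → 53. IC holds (63.06 ≥ 53).
2 of 2 constraints hold, so this is a separating equilibrium.

2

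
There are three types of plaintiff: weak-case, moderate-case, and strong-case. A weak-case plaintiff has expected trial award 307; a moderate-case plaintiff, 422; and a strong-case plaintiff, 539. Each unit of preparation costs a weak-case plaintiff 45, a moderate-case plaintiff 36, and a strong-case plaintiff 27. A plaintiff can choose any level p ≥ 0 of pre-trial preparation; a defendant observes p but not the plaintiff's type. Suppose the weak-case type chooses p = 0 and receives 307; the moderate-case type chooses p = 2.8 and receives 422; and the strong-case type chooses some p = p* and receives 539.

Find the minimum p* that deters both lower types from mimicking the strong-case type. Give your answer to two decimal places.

Weak-case type (on-path payoff 307) won't mimic when 307 ≥ 539 − 45·p*, i.e. p* ≥ 5.16.
Moderate-case type (on-path payoff 422 − 36×2.8 = 321.2) won't mimic when 321.2 ≥ 539 − 36·p*, i.e. p* ≥ 6.05.
Both must hold, so p* = max(5.16, 6.05) = 6.05. The moderate-case type's constraint binds.

6.05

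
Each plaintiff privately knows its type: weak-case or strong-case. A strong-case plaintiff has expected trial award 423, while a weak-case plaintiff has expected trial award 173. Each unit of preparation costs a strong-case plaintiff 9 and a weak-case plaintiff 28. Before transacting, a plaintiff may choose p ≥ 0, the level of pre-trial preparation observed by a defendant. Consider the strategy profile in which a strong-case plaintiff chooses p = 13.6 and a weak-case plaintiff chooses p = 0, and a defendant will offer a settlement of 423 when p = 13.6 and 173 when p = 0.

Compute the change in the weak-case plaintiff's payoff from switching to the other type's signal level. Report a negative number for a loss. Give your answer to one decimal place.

-130.8

Playing p = 0 the weak-case plaintiff receives 173.
Deviating to p = 13.6 brings payment 423 at cost 28 × 13.6 = 380.8, netting 42.2.
Gain from deviating: 42.2 − 173 = -130.8.
The gain is negative, so the weak-case type's incentive-compatibility constraint is satisfied.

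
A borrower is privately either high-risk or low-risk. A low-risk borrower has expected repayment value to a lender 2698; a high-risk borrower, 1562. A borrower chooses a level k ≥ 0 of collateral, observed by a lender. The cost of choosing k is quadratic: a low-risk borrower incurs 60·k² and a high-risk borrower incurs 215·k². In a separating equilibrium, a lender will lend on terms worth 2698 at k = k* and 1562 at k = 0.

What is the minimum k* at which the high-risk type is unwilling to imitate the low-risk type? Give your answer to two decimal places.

2.30

The high-risk type at k = 0 receives 1562; imitating at k* yields 2698 − 215·k*².
Indifference: 1562 = 2698 − 215·k*², so k*² = (2698 − 1562) / 215 ≈ 5.2837.
k* = √5.2837 ≈ 2.30.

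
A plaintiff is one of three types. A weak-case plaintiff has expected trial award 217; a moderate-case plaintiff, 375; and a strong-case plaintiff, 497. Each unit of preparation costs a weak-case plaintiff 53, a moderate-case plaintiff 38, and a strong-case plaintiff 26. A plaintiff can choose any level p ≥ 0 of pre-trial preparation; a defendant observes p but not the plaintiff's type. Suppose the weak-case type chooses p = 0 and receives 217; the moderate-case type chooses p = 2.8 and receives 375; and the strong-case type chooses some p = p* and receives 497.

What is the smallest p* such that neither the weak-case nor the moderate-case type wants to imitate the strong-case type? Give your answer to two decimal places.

Weak-case type (on-path payoff 217) won't mimic when 217 ≥ 497 − 53·p*, i.e. p* ≥ 5.28.
Moderate-case type (on-path payoff 375 − 38×2.8 = 268.6) won't mimic when 268.6 ≥ 497 − 38·p*, i.e. p* ≥ 6.01.
Both must hold, so p* = max(5.28, 6.01) = 6.01. The moderate-case type's constraint binds.

6.01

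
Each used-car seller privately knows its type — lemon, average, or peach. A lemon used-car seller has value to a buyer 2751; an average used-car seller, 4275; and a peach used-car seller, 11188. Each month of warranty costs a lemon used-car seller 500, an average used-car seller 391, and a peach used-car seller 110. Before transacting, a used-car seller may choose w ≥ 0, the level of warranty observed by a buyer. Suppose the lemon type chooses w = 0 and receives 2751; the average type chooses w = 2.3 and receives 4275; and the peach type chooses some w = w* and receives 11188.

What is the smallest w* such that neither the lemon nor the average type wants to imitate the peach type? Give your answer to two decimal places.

19.98

Lemon type (on-path payoff 2751) won't mimic when 2751 ≥ 11188 − 500·w*, i.e. w* ≥ 16.87.
Average type (on-path payoff 4275 − 391×2.3 = 3375.7) won't mimic when 3375.7 ≥ 11188 − 391·w*, i.e. w* ≥ 19.98.
Both must hold, so w* = max(16.87, 19.98) = 19.98. The average type's constraint binds.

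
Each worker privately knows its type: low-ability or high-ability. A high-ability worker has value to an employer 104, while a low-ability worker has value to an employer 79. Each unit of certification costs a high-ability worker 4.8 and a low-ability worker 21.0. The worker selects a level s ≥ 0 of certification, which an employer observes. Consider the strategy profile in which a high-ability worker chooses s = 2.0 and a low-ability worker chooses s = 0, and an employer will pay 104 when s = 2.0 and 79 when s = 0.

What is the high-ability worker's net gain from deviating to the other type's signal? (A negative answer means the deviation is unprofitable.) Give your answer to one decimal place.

-15.4

Playing s = 2.0 the high-ability worker receives 104 − 4.8 × 2.0 = 94.4.
Deviating to s = 0 yields 79 instead.
Gain from deviating: 79 − 94.4 = -15.4.
The gain is negative, so the high-ability type's incentive-compatibility constraint is satisfied.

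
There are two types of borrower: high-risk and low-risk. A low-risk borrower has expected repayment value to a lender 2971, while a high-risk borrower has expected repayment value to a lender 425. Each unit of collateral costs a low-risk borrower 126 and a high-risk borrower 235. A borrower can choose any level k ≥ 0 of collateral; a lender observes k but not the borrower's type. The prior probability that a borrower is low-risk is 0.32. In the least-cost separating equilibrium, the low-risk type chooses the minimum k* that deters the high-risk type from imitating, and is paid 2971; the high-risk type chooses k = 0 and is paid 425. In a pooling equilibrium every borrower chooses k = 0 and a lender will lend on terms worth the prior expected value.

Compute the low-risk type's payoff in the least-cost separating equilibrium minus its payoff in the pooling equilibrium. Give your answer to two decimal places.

Least-cost separating signal: k* solves 425 = 2971 − 235·k*, so k* = (2971 − 425)/235 ≈ 10.8340.
Low-risk type's separating payoff: 2971 − 126 × k* = 2971 − 126 × (2971 − 425)/235 = 2971 − 320796/235 ≈ 1605.9106.
Pooling payoff: 0.32 × 2971 + 0.68 × 425 = 1239.72.
Difference: 1605.9106 − 1239.72 = 366.1906, i.e. 366.19 to two decimal places.
The low-risk type prefers to separate.

366.19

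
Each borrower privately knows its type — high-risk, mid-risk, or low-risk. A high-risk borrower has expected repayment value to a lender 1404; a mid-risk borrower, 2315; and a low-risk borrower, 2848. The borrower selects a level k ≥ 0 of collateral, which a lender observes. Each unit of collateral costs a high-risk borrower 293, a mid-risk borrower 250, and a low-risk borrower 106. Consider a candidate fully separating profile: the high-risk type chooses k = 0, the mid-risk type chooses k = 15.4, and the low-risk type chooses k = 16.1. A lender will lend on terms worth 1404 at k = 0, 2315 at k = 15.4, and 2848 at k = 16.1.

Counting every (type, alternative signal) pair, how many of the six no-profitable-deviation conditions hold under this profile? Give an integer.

Low-risk (own payoff 2848 − 106×16.1 = 1141.4): to k=0 gives 1404 → profitable ✗; to k=15.4 gives 2315 − 106×15.4 = 682.6 → no gain ✓.
High-risk (own payoff 1404): to k=15.4 gives 2315 − 293×15.4 = -2197.2 → no gain ✓; to k=16.1 gives 2848 − 293×16.1 = -1869.3 → no gain ✓.
Mid-risk (own payoff 2315 − 250×15.4 = -1535): to k=0 gives 1404 → profitable ✗; to k=16.1 gives 2848 − 250×16.1 = -1177 → profitable ✗.
3 of the 6 constraints hold; not an equilibrium.

3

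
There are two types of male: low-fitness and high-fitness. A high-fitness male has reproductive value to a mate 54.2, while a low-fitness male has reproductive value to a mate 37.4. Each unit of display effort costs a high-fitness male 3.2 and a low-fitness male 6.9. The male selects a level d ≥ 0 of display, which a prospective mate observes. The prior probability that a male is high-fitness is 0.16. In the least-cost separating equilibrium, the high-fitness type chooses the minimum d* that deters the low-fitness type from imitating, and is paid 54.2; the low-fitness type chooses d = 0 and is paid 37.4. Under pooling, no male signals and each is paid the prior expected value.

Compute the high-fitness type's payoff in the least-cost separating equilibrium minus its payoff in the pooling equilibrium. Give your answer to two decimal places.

6.32

Least-cost separating signal: d* solves 37.4 = 54.2 − 6.9·d*, so d* = (54.2 − 37.4)/6.9 ≈ 2.4348.
High-fitness type's separating payoff: 54.2 − 3.2 × d* = 54.2 − 3.2 × (54.2 − 37.4)/6.9 = 54.2 − 53.76/6.9 ≈ 46.4087.
Pooling payoff: 0.16 × 54.2 + 0.84 × 37.4 = 40.088.
Difference: 46.4087 − 40.088 = 6.3207, i.e. 6.32 to two decimal places.
The high-fitness type prefers to separate.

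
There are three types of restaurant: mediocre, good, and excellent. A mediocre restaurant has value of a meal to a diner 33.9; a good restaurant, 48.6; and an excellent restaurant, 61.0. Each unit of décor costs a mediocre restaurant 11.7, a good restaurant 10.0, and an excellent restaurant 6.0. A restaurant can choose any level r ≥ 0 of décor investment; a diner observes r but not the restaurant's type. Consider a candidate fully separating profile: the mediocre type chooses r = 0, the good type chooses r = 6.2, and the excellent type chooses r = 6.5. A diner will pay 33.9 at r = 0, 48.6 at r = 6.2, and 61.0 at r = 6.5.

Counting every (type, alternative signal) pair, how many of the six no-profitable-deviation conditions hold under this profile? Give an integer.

3

Mediocre (own payoff 33.9): to r=6.2 gives 48.6 − 11.7×6.2 = -23.94 → no gain ✓; to r=6.5 gives 61.0 − 11.7×6.5 = -15.05 → no gain ✓.
Good (own payoff 48.6 − 10.0×6.2 = -13.4): to r=0 gives 33.9 → profitable ✗; to r=6.5 gives 61.0 − 10.0×6.5 = -4 → profitable ✗.
Excellent (own payoff 61.0 − 6.0×6.5 = 22): to r=0 gives 33.9 → profitable ✗; to r=6.2 gives 48.6 − 6.0×6.2 = 11.4 → no gain ✓.
3 of the 6 constraints hold; not an equilibrium.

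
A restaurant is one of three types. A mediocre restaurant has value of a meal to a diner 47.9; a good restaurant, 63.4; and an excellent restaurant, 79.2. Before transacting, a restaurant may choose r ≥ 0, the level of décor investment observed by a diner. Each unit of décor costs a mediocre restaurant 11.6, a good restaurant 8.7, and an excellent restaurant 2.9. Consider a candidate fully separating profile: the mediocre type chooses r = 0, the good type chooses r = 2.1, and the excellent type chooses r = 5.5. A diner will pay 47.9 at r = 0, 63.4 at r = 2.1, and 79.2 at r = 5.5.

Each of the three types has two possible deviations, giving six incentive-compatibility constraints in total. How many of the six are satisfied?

Excellent (own payoff 79.2 − 2.9×5.5 = 63.25): to r=0 gives 47.9 → no gain ✓; to r=2.1 gives 63.4 − 2.9×2.1 = 57.31 → no gain ✓.
Mediocre (own payoff 47.9): to r=2.1 gives 63.4 − 11.6×2.1 = 39.04 → no gain ✓; to r=5.5 gives 79.2 − 11.6×5.5 = 15.4 → no gain ✓.
Good (own payoff 63.4 − 8.7×2.1 = 45.13): to r=0 gives 47.9 → profitable ✗; to r=5.5 gives 79.2 − 8.7×5.5 = 31.35 → no gain ✓.
5 of the 6 constraints hold; not an equilibrium.

5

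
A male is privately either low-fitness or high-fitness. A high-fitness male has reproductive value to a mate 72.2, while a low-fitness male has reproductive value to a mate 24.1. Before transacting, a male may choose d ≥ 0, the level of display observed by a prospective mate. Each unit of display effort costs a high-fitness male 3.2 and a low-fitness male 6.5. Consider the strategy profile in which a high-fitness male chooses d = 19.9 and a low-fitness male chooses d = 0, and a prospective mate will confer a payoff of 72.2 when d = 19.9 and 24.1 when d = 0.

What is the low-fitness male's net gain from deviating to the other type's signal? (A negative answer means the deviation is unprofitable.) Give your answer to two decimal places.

-81.25

Playing d = 0 the low-fitness male receives 24.1.
Deviating to d = 19.9 brings payment 72.2 at cost 6.5 × 19.9 = 129.35, netting -57.15.
Gain from deviating: -57.15 − 24.1 = -81.25.
The gain is negative, so the low-fitness type's incentive-compatibility constraint is satisfied.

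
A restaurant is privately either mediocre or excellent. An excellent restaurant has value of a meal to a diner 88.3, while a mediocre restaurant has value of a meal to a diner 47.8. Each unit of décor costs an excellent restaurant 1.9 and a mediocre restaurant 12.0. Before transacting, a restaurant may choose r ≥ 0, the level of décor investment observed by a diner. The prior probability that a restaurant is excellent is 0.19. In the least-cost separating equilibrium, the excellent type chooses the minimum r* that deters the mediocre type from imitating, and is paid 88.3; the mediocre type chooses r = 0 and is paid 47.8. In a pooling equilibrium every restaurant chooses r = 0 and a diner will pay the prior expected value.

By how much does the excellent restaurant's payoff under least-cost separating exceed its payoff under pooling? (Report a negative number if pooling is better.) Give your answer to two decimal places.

26.39

Least-cost separating signal: r* solves 47.8 = 88.3 − 12.0·r*, so r* = (88.3 − 47.8)/12.0 = 3.375.
Excellent type's separating payoff: 88.3 − 1.9 × r* = 88.3 − 1.9 × (88.3 − 47.8)/12.0 = 88.3 − 76.95/12.0 = 81.8875.
Pooling payoff: 0.19 × 88.3 + 0.81 × 47.8 = 55.495.
Difference: 81.8875 − 55.495 = 26.3925, i.e. 26.39 to two decimal places.
The excellent type prefers to separate.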